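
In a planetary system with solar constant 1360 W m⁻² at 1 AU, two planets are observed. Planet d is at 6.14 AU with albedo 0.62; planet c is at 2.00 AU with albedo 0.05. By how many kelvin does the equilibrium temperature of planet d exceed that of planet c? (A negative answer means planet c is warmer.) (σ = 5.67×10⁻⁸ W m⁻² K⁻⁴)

T_eq = [S₀(1−A)/(4σd²)]^(1/4), so T ∝ (1−A)^(1/4) / √d.
T₁ = [1360×0.38/(4×5.67×10⁻⁸×6.14²)]^(1/4) = 88.17 K.
T₂ = [1360×0.95/(4×5.67×10⁻⁸×2.00²)]^(1/4) = 194.26 K.

ΔT ≈ -106.1 K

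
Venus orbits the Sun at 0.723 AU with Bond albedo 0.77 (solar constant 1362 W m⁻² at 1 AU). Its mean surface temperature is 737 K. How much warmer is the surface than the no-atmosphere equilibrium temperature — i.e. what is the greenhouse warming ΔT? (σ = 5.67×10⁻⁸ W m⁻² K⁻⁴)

S = 1362/0.723² = 2606 W m⁻².
T_eq = [S(1−A)/(4σ)]^(1/4) = [2606×0.23/(4×5.67×10⁻⁸)]^(1/4) = 226.7 K.
ΔT = T_surf − T_eq = 737 − 226.7.

ΔT ≈ 510.3 K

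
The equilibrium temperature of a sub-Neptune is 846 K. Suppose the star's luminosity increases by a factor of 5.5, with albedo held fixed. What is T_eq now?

T_eq ≈ 1300 K

T_eq ∝ L^(1/4) · d^(−1/2).
T′ = 846 × 5.5^(1/4) = 1300 K.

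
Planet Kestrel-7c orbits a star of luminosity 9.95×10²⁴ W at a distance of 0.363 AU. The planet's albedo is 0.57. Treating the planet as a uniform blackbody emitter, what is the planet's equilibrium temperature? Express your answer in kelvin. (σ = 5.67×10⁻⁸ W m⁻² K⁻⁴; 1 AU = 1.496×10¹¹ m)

d = 0.363 AU = 5.43×10¹⁰ m.
Flux: S = L/(4πd²) = 9.95×10²⁴/(4π×(5.43×10¹⁰)²) = 268 W m⁻².
Energy balance: absorbed = emitted ⇒ πR²·S(1−A) = 4πR²·σT_eq⁴, so T_eq⁴ = S(1−A)/(4σ).
T_eq = [268 × 0.43 / (4 × 5.67×10⁻⁸)]^(1/4) = (5.09×10⁸)^(1/4) = 150 K.

T_eq ≈ 150 K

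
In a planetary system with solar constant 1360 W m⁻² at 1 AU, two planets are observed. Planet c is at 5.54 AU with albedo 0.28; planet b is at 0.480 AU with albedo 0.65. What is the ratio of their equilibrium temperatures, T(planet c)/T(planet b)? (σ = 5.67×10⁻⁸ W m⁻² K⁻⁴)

T₁/T₂ ≈ 0.353

T_eq = [S₀(1−A)/(4σd²)]^(1/4), so T ∝ (1−A)^(1/4) / √d.
T₁ = [1360×0.72/(4×5.67×10⁻⁸×5.54²)]^(1/4) = 108.91 K.
T₂ = [1360×0.35/(4×5.67×10⁻⁸×0.480²)]^(1/4) = 308.94 K.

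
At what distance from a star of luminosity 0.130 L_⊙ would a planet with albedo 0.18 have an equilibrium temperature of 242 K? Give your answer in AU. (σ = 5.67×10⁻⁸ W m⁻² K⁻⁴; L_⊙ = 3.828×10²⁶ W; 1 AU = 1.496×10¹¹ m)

d ≈ 0.432 AU

L = 0.130 × 3.828×10²⁶ = 4.98×10²⁵ W.
From T_eq⁴ = L(1−A)/(16πσd²): d = √[L(1−A)/(16πσT_eq⁴)].
d = √[4.98×10²⁵ × 0.82 / (16π × 5.67×10⁻⁸ × (242)⁴)] = 6.46×10¹⁰ m = 0.432 AU.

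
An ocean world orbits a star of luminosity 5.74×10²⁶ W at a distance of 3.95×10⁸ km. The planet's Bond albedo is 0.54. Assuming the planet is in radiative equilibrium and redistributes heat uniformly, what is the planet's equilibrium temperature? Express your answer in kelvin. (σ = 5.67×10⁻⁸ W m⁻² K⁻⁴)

d = 3.95×10⁸ km = 3.95×10¹¹ m.
Flux: S = L/(4πd²) = 5.74×10²⁶/(4π×(3.95×10¹¹)²) = 293 W m⁻².
Energy balance: absorbed = emitted ⇒ πR²·S(1−A) = 4πR²·σT_eq⁴, so T_eq⁴ = S(1−A)/(4σ).
T_eq = [293 × 0.46 / (4 × 5.67×10⁻⁸)]^(1/4) = (5.94×10⁸)^(1/4) = 156 K.

T_eq ≈ 156 K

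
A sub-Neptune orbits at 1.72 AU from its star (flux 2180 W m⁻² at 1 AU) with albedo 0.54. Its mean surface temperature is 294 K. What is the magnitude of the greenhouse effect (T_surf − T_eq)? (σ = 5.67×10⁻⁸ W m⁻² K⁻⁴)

S = 2180/1.72² = 736.9 W m⁻².
T_eq = [S(1−A)/(4σ)]^(1/4) = [736.9×0.46/(4×5.67×10⁻⁸)]^(1/4) = 196.6 K.
ΔT = T_surf − T_eq = 294 − 196.6.

ΔT ≈ 97.4 K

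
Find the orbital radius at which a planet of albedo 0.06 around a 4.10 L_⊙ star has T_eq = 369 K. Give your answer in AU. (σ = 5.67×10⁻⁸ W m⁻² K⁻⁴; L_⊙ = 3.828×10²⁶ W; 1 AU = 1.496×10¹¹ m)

L = 4.10 × 3.828×10²⁶ = 1.57×10²⁷ W.
From T_eq⁴ = L(1−A)/(16πσd²): d = √[L(1−A)/(16πσT_eq⁴)].
d = √[1.57×10²⁷ × 0.94 / (16π × 5.67×10⁻⁸ × (369)⁴)] = 1.67×10¹¹ m = 1.12 AU.

d ≈ 1.12 AU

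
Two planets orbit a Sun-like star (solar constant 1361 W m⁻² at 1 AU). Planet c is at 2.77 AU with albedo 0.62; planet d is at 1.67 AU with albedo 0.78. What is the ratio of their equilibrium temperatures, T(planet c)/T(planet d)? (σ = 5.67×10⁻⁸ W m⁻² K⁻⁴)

T_eq = [S₀(1−A)/(4σd²)]^(1/4), so T ∝ (1−A)^(1/4) / √d.
T₁ = [1361×0.38/(4×5.67×10⁻⁸×2.77²)]^(1/4) = 131.30 K.
T₂ = [1361×0.22/(4×5.67×10⁻⁸×1.67²)]^(1/4) = 147.50 K.

T₁/T₂ ≈ 0.890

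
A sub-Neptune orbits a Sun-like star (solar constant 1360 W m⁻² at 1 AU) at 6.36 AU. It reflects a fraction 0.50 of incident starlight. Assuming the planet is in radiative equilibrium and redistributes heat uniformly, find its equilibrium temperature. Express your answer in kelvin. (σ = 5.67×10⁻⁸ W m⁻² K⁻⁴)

T_eq ≈ 92.8 K

Flux at 6.36 AU: S = 1360/6.36² = 33.6 W m⁻².
Energy balance: absorbed = emitted ⇒ πR²·S(1−A) = 4πR²·σT_eq⁴, so T_eq⁴ = S(1−A)/(4σ).
T_eq = [33.6 × 0.50 / (4 × 5.67×10⁻⁸)]^(1/4) = (7.41×10⁷)^(1/4) = 92.8 K.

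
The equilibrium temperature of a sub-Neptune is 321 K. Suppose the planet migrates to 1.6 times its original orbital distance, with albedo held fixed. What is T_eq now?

T_eq ∝ L^(1/4) · d^(−1/2).
T′ = 321 / 1.6^(1/2) = 254 K.

T_eq ≈ 254 K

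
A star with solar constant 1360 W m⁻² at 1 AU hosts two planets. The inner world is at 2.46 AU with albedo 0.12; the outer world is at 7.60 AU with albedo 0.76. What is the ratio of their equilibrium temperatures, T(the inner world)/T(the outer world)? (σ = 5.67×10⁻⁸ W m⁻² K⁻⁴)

T₁/T₂ ≈ 2.432

T_eq = [S₀(1−A)/(4σd²)]^(1/4), so T ∝ (1−A)^(1/4) / √d.
T₁ = [1360×0.88/(4×5.67×10⁻⁸×2.46²)]^(1/4) = 171.84 K.
T₂ = [1360×0.24/(4×5.67×10⁻⁸×7.60²)]^(1/4) = 70.65 K.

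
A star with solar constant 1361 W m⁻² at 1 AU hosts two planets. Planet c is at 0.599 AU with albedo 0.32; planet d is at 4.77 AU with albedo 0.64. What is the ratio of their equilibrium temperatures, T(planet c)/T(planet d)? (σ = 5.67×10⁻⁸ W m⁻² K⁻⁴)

T₁/T₂ ≈ 3.308

T_eq = [S₀(1−A)/(4σd²)]^(1/4), so T ∝ (1−A)^(1/4) / √d.
T₁ = [1361×0.68/(4×5.67×10⁻⁸×0.599²)]^(1/4) = 326.56 K.
T₂ = [1361×0.36/(4×5.67×10⁻⁸×4.77²)]^(1/4) = 98.71 K.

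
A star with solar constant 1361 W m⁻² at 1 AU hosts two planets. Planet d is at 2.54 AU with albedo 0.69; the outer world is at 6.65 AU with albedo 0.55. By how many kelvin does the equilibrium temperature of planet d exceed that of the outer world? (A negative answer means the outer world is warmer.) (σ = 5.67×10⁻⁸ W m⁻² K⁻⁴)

ΔT ≈ 41.9 K

T_eq = [S₀(1−A)/(4σd²)]^(1/4), so T ∝ (1−A)^(1/4) / √d.
T₁ = [1361×0.31/(4×5.67×10⁻⁸×2.54²)]^(1/4) = 130.31 K.
T₂ = [1361×0.45/(4×5.67×10⁻⁸×6.65²)]^(1/4) = 88.40 K.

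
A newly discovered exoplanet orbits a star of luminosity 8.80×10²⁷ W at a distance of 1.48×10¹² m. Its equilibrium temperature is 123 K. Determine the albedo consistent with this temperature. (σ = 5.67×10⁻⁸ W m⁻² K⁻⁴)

Flux: S = L/(4πd²) = 8.80×10²⁷/(4π×(1.48×10¹²)²) = 320 W m⁻².
From T_eq⁴ = S(1−A)/(4σ): 1−A = 4σT_eq⁴/S.
1−A = 4 × 5.67×10⁻⁸ × (123)⁴ / 320 = 0.162.

A ≈ 0.84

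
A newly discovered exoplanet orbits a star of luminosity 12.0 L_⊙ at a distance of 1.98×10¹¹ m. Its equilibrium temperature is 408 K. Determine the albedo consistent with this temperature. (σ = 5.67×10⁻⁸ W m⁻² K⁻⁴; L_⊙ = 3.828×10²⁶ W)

A ≈ 0.33

L = 12.0 × 3.828×10²⁶ = 4.59×10²⁷ W.
Flux: S = L/(4πd²) = 4.59×10²⁷/(4π×(1.98×10¹¹)²) = 9320 W m⁻².
From T_eq⁴ = S(1−A)/(4σ): 1−A = 4σT_eq⁴/S.
1−A = 4 × 5.67×10⁻⁸ × (408)⁴ / 9320 = 0.674.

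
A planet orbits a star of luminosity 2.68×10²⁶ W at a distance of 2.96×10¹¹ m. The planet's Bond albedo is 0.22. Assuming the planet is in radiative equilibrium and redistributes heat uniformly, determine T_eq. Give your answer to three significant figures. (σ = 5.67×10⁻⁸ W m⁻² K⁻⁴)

Flux: S = L/(4πd²) = 2.68×10²⁶/(4π×(2.96×10¹¹)²) = 243 W m⁻².
Energy balance: absorbed = emitted ⇒ πR²·S(1−A) = 4πR²·σT_eq⁴, so T_eq⁴ = S(1−A)/(4σ).
T_eq = [243 × 0.78 / (4 × 5.67×10⁻⁸)]^(1/4) = (8.37×10⁸)^(1/4) = 170 K.

T_eq ≈ 170 K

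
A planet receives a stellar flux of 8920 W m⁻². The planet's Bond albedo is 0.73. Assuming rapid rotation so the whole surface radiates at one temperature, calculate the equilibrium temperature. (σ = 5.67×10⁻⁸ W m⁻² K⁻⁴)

T_eq ≈ 321 K

Energy balance: absorbed = emitted ⇒ πR²·S(1−A) = 4πR²·σT_eq⁴, so T_eq⁴ = S(1−A)/(4σ).
T_eq = [8920 × 0.27 / (4 × 5.67×10⁻⁸)]^(1/4) = (1.06×10¹⁰)^(1/4) = 321 K.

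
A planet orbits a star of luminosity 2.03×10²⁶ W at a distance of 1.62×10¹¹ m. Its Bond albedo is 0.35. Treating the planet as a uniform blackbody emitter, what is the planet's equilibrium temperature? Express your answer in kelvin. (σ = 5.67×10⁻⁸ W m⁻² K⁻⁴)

Flux: S = L/(4πd²) = 2.03×10²⁶/(4π×(1.62×10¹¹)²) = 616 W m⁻².
Energy balance: absorbed = emitted ⇒ πR²·S(1−A) = 4πR²·σT_eq⁴, so T_eq⁴ = S(1−A)/(4σ).
T_eq = [616 × 0.65 / (4 × 5.67×10⁻⁸)]^(1/4) = (1.76×10⁹)^(1/4) = 205 K.

T_eq ≈ 205 K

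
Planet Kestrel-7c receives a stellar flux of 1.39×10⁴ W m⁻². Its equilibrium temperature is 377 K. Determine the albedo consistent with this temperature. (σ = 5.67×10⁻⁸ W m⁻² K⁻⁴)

A ≈ 0.67

From T_eq⁴ = S(1−A)/(4σ): 1−A = 4σT_eq⁴/S.
1−A = 4 × 5.67×10⁻⁸ × (377)⁴ / 1.39×10⁴ = 0.330.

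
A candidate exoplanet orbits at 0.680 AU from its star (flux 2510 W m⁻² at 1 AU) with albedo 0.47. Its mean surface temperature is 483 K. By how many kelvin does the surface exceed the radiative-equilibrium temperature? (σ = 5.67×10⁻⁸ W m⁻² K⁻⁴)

S = 2510/0.680² = 5428 W m⁻².
T_eq = [S(1−A)/(4σ)]^(1/4) = [5428×0.53/(4×5.67×10⁻⁸)]^(1/4) = 335.6 K.
ΔT = T_surf − T_eq = 483 − 335.6.

ΔT ≈ 147.4 K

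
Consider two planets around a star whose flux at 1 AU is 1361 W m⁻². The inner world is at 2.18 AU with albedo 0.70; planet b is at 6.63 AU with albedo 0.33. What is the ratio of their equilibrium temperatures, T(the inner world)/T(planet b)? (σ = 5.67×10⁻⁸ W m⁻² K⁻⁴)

T₁/T₂ ≈ 1.427

T_eq = [S₀(1−A)/(4σd²)]^(1/4), so T ∝ (1−A)^(1/4) / √d.
T₁ = [1361×0.30/(4×5.67×10⁻⁸×2.18²)]^(1/4) = 139.51 K.
T₂ = [1361×0.67/(4×5.67×10⁻⁸×6.63²)]^(1/4) = 97.79 K.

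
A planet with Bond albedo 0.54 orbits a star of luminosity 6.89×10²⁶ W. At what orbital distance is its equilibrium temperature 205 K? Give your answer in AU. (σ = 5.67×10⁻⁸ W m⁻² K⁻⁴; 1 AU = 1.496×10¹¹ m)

From T_eq⁴ = L(1−A)/(16πσd²): d = √[L(1−A)/(16πσT_eq⁴)].
d = √[6.89×10²⁶ × 0.46 / (16π × 5.67×10⁻⁸ × (205)⁴)] = 2.51×10¹¹ m = 1.68 AU.

d ≈ 1.68 AU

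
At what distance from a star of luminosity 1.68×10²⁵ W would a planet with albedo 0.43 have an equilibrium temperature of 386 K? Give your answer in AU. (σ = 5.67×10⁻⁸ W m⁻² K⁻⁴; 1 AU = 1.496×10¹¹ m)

d ≈ 0.0822 AU

From T_eq⁴ = L(1−A)/(16πσd²): d = √[L(1−A)/(16πσT_eq⁴)].
d = √[1.68×10²⁵ × 0.57 / (16π × 5.67×10⁻⁸ × (386)⁴)] = 1.23×10¹⁰ m = 0.0822 AU.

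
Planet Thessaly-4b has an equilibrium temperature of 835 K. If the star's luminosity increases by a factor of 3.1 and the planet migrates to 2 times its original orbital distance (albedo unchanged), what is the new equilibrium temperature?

T_eq ≈ 783 K

T_eq ∝ L^(1/4) · d^(−1/2).
T′ = 835 × 3.1^(1/4) / 2^(1/2) = 783 K.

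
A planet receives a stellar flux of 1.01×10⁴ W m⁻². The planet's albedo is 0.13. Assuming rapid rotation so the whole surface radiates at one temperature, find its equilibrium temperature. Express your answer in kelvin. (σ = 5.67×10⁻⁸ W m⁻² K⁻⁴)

Energy balance: absorbed = emitted ⇒ πR²·S(1−A) = 4πR²·σT_eq⁴, so T_eq⁴ = S(1−A)/(4σ).
T_eq = [1.01×10⁴ × 0.87 / (4 × 5.67×10⁻⁸)]^(1/4) = (3.87×10¹⁰)^(1/4) = 444 K.

T_eq ≈ 444 K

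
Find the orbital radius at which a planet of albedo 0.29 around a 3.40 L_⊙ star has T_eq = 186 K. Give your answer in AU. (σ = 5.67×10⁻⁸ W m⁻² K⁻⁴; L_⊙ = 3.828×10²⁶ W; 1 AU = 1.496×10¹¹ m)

L = 3.40 × 3.828×10²⁶ = 1.30×10²⁷ W.
From T_eq⁴ = L(1−A)/(16πσd²): d = √[L(1−A)/(16πσT_eq⁴)].
d = √[1.30×10²⁷ × 0.71 / (16π × 5.67×10⁻⁸ × (186)⁴)] = 5.20×10¹¹ m = 3.48 AU.

d ≈ 3.48 AU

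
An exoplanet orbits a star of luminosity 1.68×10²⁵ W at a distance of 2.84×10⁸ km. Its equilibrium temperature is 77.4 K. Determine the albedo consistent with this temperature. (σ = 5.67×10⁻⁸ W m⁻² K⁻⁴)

d = 2.84×10⁸ km = 2.84×10¹¹ m.
Flux: S = L/(4πd²) = 1.68×10²⁵/(4π×(2.84×10¹¹)²) = 16.6 W m⁻².
From T_eq⁴ = S(1−A)/(4σ): 1−A = 4σT_eq⁴/S.
1−A = 4 × 5.67×10⁻⁸ × (77.4)⁴ / 16.6 = 0.491.

A ≈ 0.51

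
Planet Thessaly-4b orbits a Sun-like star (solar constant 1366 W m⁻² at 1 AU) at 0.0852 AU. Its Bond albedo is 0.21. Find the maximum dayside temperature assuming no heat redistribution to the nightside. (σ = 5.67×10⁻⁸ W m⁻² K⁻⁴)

Flux at 0.0852 AU: S = 1366/0.0852² = 1.88×10⁵ W m⁻².
With no redistribution each surface element balances locally: S(1−A) = σT⁴.
T = [1.88×10⁵ × 0.79 / 5.67×10⁻⁸]^(1/4) = (2.62×10¹²)^(1/4) = 1270 K.

T_ss ≈ 1270 K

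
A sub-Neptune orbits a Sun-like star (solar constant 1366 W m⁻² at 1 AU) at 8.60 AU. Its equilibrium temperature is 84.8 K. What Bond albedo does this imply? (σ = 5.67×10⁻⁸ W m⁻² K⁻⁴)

A ≈ 0.37

Flux at 8.60 AU: S = 1366/8.60² = 18.5 W m⁻².
From T_eq⁴ = S(1−A)/(4σ): 1−A = 4σT_eq⁴/S.
1−A = 4 × 5.67×10⁻⁸ × (84.8)⁴ / 18.5 = 0.635.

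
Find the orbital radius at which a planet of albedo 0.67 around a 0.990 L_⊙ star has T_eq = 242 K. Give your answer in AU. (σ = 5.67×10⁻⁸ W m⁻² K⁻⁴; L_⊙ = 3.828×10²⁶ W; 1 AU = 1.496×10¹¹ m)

L = 0.990 × 3.828×10²⁶ = 3.79×10²⁶ W.
From T_eq⁴ = L(1−A)/(16πσd²): d = √[L(1−A)/(16πσT_eq⁴)].
d = √[3.79×10²⁶ × 0.33 / (16π × 5.67×10⁻⁸ × (242)⁴)] = 1.13×10¹¹ m = 0.756 AU.

d ≈ 0.756 AU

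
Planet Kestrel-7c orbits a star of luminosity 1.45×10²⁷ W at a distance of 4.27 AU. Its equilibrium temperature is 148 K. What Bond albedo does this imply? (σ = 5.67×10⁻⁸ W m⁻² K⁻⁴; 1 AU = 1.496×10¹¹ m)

d = 4.27 AU = 6.39×10¹¹ m.
Flux: S = L/(4πd²) = 1.45×10²⁷/(4π×(6.39×10¹¹)²) = 283 W m⁻².
From T_eq⁴ = S(1−A)/(4σ): 1−A = 4σT_eq⁴/S.
1−A = 4 × 5.67×10⁻⁸ × (148)⁴ / 283 = 0.385.

A ≈ 0.62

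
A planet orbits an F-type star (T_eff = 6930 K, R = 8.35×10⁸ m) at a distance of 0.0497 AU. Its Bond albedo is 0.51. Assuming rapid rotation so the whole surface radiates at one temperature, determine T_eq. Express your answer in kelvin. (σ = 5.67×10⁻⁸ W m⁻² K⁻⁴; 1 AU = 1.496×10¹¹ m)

T_eq ≈ 1370 K

d = 0.0497 AU = 7.44×10⁹ m.
L = 4πR_⋆²σT_⋆⁴ = 4π(8.35×10⁸)² × 5.67×10⁻⁸ × (6930)⁴ = 1.15×10²⁷ W.
S = L/(4πd²) = 1.65×10⁶ W m⁻².
Energy balance: absorbed = emitted ⇒ πR²·S(1−A) = 4πR²·σT_eq⁴, so T_eq⁴ = S(1−A)/(4σ).
T_eq = [1.65×10⁶ × 0.49 / (4 × 5.67×10⁻⁸)]^(1/4) = (3.56×10¹²)^(1/4) = 1370 K.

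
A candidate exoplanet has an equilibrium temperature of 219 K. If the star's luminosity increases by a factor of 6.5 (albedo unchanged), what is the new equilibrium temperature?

T_eq ∝ L^(1/4) · d^(−1/2).
T′ = 219 × 6.5^(1/4) = 350 K.

T_eq ≈ 350 K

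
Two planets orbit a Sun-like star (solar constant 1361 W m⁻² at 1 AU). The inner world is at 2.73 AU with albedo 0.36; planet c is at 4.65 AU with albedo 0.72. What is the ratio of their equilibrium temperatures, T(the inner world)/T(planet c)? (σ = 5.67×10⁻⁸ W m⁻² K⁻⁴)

T_eq = [S₀(1−A)/(4σd²)]^(1/4), so T ∝ (1−A)^(1/4) / √d.
T₁ = [1361×0.64/(4×5.67×10⁻⁸×2.73²)]^(1/4) = 150.67 K.
T₂ = [1361×0.28/(4×5.67×10⁻⁸×4.65²)]^(1/4) = 93.89 K.

T₁/T₂ ≈ 1.605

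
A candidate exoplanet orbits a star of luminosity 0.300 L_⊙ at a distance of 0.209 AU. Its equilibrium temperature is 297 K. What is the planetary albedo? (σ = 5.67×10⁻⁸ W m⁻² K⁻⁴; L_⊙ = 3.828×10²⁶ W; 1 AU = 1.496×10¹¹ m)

d = 0.209 AU = 3.13×10¹⁰ m.
L = 0.300 × 3.828×10²⁶ = 1.15×10²⁶ W.
Flux: S = L/(4πd²) = 1.15×10²⁶/(4π×(3.13×10¹⁰)²) = 9350 W m⁻².
From T_eq⁴ = S(1−A)/(4σ): 1−A = 4σT_eq⁴/S.
1−A = 4 × 5.67×10⁻⁸ × (297)⁴ / 9350 = 0.189.

A ≈ 0.81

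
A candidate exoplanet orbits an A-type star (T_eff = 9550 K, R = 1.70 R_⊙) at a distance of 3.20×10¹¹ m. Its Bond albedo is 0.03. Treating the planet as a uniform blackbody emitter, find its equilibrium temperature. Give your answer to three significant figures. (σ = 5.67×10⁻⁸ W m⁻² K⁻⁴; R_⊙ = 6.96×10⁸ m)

T_eq ≈ 408 K

R_⋆ = 1.70 × 6.96×10⁸ = 1.18×10⁹ m.
L = 4πR_⋆²σT_⋆⁴ = 4π(1.18×10⁹)² × 5.67×10⁻⁸ × (9550)⁴ = 8.30×10²⁷ W.
S = L/(4πd²) = 6450 W m⁻².
Energy balance: absorbed = emitted ⇒ πR²·S(1−A) = 4πR²·σT_eq⁴, so T_eq⁴ = S(1−A)/(4σ).
T_eq = [6450 × 0.97 / (4 × 5.67×10⁻⁸)]^(1/4) = (2.76×10¹⁰)^(1/4) = 408 K.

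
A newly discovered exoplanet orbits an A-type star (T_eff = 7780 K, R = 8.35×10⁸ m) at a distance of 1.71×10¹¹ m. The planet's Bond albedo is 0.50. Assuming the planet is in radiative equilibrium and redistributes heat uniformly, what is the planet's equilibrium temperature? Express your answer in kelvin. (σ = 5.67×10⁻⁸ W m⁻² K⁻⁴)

L = 4πR_⋆²σT_⋆⁴ = 4π(8.35×10⁸)² × 5.67×10⁻⁸ × (7780)⁴ = 1.82×10²⁷ W.
S = L/(4πd²) = 4950 W m⁻².
Energy balance: absorbed = emitted ⇒ πR²·S(1−A) = 4πR²·σT_eq⁴, so T_eq⁴ = S(1−A)/(4σ).
T_eq = [4950 × 0.50 / (4 × 5.67×10⁻⁸)]^(1/4) = (1.09×10¹⁰)^(1/4) = 323 K.

T_eq ≈ 323 K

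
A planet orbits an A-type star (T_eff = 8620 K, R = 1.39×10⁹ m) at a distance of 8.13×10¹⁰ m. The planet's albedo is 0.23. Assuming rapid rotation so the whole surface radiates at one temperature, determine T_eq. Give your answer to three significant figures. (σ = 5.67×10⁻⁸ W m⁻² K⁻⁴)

T_eq ≈ 747 K

L = 4πR_⋆²σT_⋆⁴ = 4π(1.39×10⁹)² × 5.67×10⁻⁸ × (8620)⁴ = 7.60×10²⁷ W.
S = L/(4πd²) = 9.15×10⁴ W m⁻².
Energy balance: absorbed = emitted ⇒ πR²·S(1−A) = 4πR²·σT_eq⁴, so T_eq⁴ = S(1−A)/(4σ).
T_eq = [9.15×10⁴ × 0.77 / (4 × 5.67×10⁻⁸)]^(1/4) = (3.11×10¹¹)^(1/4) = 747 K.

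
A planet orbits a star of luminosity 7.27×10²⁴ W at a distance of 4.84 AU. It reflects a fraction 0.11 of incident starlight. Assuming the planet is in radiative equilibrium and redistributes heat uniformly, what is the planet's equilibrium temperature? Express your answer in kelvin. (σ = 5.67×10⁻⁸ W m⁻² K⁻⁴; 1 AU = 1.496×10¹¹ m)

T_eq ≈ 45.6 K

d = 4.84 AU = 7.24×10¹¹ m.
Flux: S = L/(4πd²) = 7.27×10²⁴/(4π×(7.24×10¹¹)²) = 1.10 W m⁻².
Energy balance: absorbed = emitted ⇒ πR²·S(1−A) = 4πR²·σT_eq⁴, so T_eq⁴ = S(1−A)/(4σ).
T_eq = [1.10 × 0.89 / (4 × 5.67×10⁻⁸)]^(1/4) = (4.33×10⁶)^(1/4) = 45.6 K.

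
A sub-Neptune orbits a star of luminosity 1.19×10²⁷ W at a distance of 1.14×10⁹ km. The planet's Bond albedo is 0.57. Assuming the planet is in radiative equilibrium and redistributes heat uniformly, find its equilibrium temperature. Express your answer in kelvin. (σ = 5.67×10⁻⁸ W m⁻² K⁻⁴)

d = 1.14×10⁹ km = 1.14×10¹² m.
Flux: S = L/(4πd²) = 1.19×10²⁷/(4π×(1.14×10¹²)²) = 72.9 W m⁻².
Energy balance: absorbed = emitted ⇒ πR²·S(1−A) = 4πR²·σT_eq⁴, so T_eq⁴ = S(1−A)/(4σ).
T_eq = [72.9 × 0.43 / (4 × 5.67×10⁻⁸)]^(1/4) = (1.38×10⁸)^(1/4) = 108 K.

T_eq ≈ 108 K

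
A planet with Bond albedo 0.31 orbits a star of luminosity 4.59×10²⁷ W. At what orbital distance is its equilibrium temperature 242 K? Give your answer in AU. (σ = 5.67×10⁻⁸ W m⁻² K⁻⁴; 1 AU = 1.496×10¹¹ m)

From T_eq⁴ = L(1−A)/(16πσd²): d = √[L(1−A)/(16πσT_eq⁴)].
d = √[4.59×10²⁷ × 0.69 / (16π × 5.67×10⁻⁸ × (242)⁴)] = 5.69×10¹¹ m = 3.80 AU.

d ≈ 3.80 AU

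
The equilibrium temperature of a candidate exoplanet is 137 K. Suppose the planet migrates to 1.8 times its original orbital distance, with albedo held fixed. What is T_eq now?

T_eq ∝ L^(1/4) · d^(−1/2).
T′ = 137 / 1.8^(1/2) = 102 K.

T_eq ≈ 102 K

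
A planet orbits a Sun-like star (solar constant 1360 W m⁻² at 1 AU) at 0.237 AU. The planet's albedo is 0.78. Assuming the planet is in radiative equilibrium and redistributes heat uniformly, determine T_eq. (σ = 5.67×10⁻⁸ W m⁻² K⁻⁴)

T_eq ≈ 391 K

Flux at 0.237 AU: S = 1360/0.237² = 2.42×10⁴ W m⁻².
Energy balance: absorbed = emitted ⇒ πR²·S(1−A) = 4πR²·σT_eq⁴, so T_eq⁴ = S(1−A)/(4σ).
T_eq = [2.42×10⁴ × 0.22 / (4 × 5.67×10⁻⁸)]^(1/4) = (2.35×10¹⁰)^(1/4) = 391 K.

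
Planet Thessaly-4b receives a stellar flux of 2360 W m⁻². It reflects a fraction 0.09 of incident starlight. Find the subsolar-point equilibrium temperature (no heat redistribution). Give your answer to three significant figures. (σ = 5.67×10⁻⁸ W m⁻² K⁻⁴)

T_ss ≈ 441 K

At the subsolar point the surface absorbs S(1−A) and emits σT⁴ per unit area — no factor of 4, since only the local patch is in balance.
T = [2360 × 0.91 / 5.67×10⁻⁸]^(1/4) = (3.79×10¹⁰)^(1/4) = 441 K.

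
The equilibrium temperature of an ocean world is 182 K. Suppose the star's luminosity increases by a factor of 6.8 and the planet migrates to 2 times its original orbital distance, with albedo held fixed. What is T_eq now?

T_eq ∝ L^(1/4) · d^(−1/2).
T′ = 182 × 6.8^(1/4) / 2^(1/2) = 208 K.

T_eq ≈ 208 K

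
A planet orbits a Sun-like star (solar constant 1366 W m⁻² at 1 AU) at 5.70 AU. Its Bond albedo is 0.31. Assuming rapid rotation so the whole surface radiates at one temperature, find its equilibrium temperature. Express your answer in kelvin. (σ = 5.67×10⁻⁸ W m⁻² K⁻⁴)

Flux at 5.70 AU: S = 1366/5.70² = 42.0 W m⁻².
Energy balance: absorbed = emitted ⇒ πR²·S(1−A) = 4πR²·σT_eq⁴, so T_eq⁴ = S(1−A)/(4σ).
T_eq = [42.0 × 0.69 / (4 × 5.67×10⁻⁸)]^(1/4) = (1.28×10⁸)^(1/4) = 106 K.

T_eq ≈ 106 K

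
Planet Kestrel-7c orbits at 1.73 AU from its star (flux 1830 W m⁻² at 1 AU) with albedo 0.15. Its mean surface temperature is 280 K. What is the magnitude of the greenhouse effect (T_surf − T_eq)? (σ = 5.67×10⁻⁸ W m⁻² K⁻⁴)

S = 1830/1.73² = 611.4 W m⁻².
T_eq = [S(1−A)/(4σ)]^(1/4) = [611.4×0.85/(4×5.67×10⁻⁸)]^(1/4) = 218.8 K.
ΔT = T_surf − T_eq = 280 − 218.8.

ΔT ≈ 61.2 K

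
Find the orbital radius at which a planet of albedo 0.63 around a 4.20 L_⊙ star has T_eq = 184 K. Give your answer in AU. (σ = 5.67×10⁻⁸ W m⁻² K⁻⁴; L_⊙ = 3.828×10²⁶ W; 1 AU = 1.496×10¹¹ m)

d ≈ 2.85 AU

L = 4.20 × 3.828×10²⁶ = 1.61×10²⁷ W.
From T_eq⁴ = L(1−A)/(16πσd²): d = √[L(1−A)/(16πσT_eq⁴)].
d = √[1.61×10²⁷ × 0.37 / (16π × 5.67×10⁻⁸ × (184)⁴)] = 4.27×10¹¹ m = 2.85 AU.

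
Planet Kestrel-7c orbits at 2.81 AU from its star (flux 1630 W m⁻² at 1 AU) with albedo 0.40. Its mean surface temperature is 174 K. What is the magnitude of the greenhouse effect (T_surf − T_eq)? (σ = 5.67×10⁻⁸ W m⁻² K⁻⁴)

S = 1630/2.81² = 206.4 W m⁻².
T_eq = [S(1−A)/(4σ)]^(1/4) = [206.4×0.60/(4×5.67×10⁻⁸)]^(1/4) = 152.9 K.
ΔT = T_surf − T_eq = 174 − 152.9.

ΔT ≈ 21.1 K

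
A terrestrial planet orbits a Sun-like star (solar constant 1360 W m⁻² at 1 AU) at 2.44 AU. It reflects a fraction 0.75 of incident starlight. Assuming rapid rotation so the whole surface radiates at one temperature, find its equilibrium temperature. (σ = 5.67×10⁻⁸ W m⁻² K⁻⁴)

T_eq ≈ 126 K

Flux at 2.44 AU: S = 1360/2.44² = 228 W m⁻².
Energy balance: absorbed = emitted ⇒ πR²·S(1−A) = 4πR²·σT_eq⁴, so T_eq⁴ = S(1−A)/(4σ).
T_eq = [228 × 0.25 / (4 × 5.67×10⁻⁸)]^(1/4) = (2.52×10⁸)^(1/4) = 126 K.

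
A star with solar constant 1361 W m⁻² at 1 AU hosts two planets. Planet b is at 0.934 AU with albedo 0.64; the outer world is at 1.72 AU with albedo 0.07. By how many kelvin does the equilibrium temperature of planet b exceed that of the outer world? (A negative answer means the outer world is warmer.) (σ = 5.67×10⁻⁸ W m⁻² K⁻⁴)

ΔT ≈ 14.7 K

T_eq = [S₀(1−A)/(4σd²)]^(1/4), so T ∝ (1−A)^(1/4) / √d.
T₁ = [1361×0.36/(4×5.67×10⁻⁸×0.934²)]^(1/4) = 223.08 K.
T₂ = [1361×0.93/(4×5.67×10⁻⁸×1.72²)]^(1/4) = 208.41 K.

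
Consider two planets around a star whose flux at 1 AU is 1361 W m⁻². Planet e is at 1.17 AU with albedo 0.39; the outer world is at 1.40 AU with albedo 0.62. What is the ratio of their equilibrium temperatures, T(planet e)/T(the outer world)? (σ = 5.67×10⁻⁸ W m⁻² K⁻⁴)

T_eq = [S₀(1−A)/(4σd²)]^(1/4), so T ∝ (1−A)^(1/4) / √d.
T₁ = [1361×0.61/(4×5.67×10⁻⁸×1.17²)]^(1/4) = 227.40 K.
T₂ = [1361×0.38/(4×5.67×10⁻⁸×1.40²)]^(1/4) = 184.69 K.

T₁/T₂ ≈ 1.231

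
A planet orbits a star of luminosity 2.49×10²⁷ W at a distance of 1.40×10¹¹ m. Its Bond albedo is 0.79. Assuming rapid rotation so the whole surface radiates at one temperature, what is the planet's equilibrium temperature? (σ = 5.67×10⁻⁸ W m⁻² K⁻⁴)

T_eq ≈ 311 K

Flux: S = L/(4πd²) = 2.49×10²⁷/(4π×(1.40×10¹¹)²) = 1.01×10⁴ W m⁻².
Energy balance: absorbed = emitted ⇒ πR²·S(1−A) = 4πR²·σT_eq⁴, so T_eq⁴ = S(1−A)/(4σ).
T_eq = [1.01×10⁴ × 0.21 / (4 × 5.67×10⁻⁸)]^(1/4) = (9.36×10⁹)^(1/4) = 311 K.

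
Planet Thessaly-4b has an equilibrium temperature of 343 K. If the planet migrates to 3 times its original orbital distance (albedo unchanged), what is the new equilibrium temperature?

T_eq ∝ L^(1/4) · d^(−1/2).
T′ = 343 / 3^(1/2) = 198 K.

T_eq ≈ 198 K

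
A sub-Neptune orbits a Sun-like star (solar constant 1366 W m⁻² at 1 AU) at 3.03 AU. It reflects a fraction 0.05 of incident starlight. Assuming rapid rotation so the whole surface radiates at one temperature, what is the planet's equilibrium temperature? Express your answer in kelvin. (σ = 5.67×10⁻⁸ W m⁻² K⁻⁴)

Flux at 3.03 AU: S = 1366/3.03² = 149 W m⁻².
Energy balance: absorbed = emitted ⇒ πR²·S(1−A) = 4πR²·σT_eq⁴, so T_eq⁴ = S(1−A)/(4σ).
T_eq = [149 × 0.95 / (4 × 5.67×10⁻⁸)]^(1/4) = (6.23×10⁸)^(1/4) = 158 K.

T_eq ≈ 158 K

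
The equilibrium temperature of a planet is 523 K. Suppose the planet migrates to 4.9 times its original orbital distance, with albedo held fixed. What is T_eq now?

T_eq ≈ 236 K

T_eq ∝ L^(1/4) · d^(−1/2).
T′ = 523 / 4.9^(1/2) = 236 K.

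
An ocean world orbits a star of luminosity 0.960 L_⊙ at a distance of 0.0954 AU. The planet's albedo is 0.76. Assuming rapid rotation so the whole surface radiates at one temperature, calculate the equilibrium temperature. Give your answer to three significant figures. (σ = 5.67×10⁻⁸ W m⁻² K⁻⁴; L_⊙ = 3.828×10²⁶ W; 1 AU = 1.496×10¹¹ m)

d = 0.0954 AU = 1.43×10¹⁰ m.
L = 0.960 × 3.828×10²⁶ = 3.67×10²⁶ W.
Flux: S = L/(4πd²) = 3.67×10²⁶/(4π×(1.43×10¹⁰)²) = 1.44×10⁵ W m⁻².
Energy balance: absorbed = emitted ⇒ πR²·S(1−A) = 4πR²·σT_eq⁴, so T_eq⁴ = S(1−A)/(4σ).
T_eq = [1.44×10⁵ × 0.24 / (4 × 5.67×10⁻⁸)]^(1/4) = (1.52×10¹¹)^(1/4) = 624 K.

T_eq ≈ 624 K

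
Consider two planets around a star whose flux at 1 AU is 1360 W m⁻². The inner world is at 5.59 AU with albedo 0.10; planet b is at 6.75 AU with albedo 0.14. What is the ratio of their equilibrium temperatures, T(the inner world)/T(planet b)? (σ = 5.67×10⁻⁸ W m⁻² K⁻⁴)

T₁/T₂ ≈ 1.111

T_eq = [S₀(1−A)/(4σd²)]^(1/4), so T ∝ (1−A)^(1/4) / √d.
T₁ = [1360×0.90/(4×5.67×10⁻⁸×5.59²)]^(1/4) = 114.64 K.
T₂ = [1360×0.86/(4×5.67×10⁻⁸×6.75²)]^(1/4) = 103.14 K.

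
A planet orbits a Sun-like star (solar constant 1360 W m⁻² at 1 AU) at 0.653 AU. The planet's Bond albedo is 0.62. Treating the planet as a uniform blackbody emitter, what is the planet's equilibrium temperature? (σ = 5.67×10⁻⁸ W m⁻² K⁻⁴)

T_eq ≈ 270 K

Flux at 0.653 AU: S = 1360/0.653² = 3190 W m⁻².
Energy balance: absorbed = emitted ⇒ πR²·S(1−A) = 4πR²·σT_eq⁴, so T_eq⁴ = S(1−A)/(4σ).
T_eq = [3190 × 0.38 / (4 × 5.67×10⁻⁸)]^(1/4) = (5.34×10⁹)^(1/4) = 270 K.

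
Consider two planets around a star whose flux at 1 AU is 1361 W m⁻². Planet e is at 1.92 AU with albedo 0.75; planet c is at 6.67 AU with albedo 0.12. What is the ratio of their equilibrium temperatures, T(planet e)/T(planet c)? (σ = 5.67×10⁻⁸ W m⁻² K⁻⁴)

T₁/T₂ ≈ 1.361

T_eq = [S₀(1−A)/(4σd²)]^(1/4), so T ∝ (1−A)^(1/4) / √d.
T₁ = [1361×0.25/(4×5.67×10⁻⁸×1.92²)]^(1/4) = 142.03 K.
T₂ = [1361×0.88/(4×5.67×10⁻⁸×6.67²)]^(1/4) = 104.38 K.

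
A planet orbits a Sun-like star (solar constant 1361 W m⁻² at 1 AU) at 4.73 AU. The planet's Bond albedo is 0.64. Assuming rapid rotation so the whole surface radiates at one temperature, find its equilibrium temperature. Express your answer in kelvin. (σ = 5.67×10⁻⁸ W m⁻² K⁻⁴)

T_eq ≈ 99.1 K

Flux at 4.73 AU: S = 1361/4.73² = 60.8 W m⁻².
Energy balance: absorbed = emitted ⇒ πR²·S(1−A) = 4πR²·σT_eq⁴, so T_eq⁴ = S(1−A)/(4σ).
T_eq = [60.8 × 0.36 / (4 × 5.67×10⁻⁸)]^(1/4) = (9.66×10⁷)^(1/4) = 99.1 K.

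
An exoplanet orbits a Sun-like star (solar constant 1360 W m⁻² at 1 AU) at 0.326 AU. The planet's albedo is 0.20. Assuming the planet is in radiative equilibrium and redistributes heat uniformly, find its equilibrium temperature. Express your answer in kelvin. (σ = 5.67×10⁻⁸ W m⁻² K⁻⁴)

T_eq ≈ 461 K

Flux at 0.326 AU: S = 1360/0.326² = 1.28×10⁴ W m⁻².
Energy balance: absorbed = emitted ⇒ πR²·S(1−A) = 4πR²·σT_eq⁴, so T_eq⁴ = S(1−A)/(4σ).
T_eq = [1.28×10⁴ × 0.80 / (4 × 5.67×10⁻⁸)]^(1/4) = (4.51×10¹⁰)^(1/4) = 461 K.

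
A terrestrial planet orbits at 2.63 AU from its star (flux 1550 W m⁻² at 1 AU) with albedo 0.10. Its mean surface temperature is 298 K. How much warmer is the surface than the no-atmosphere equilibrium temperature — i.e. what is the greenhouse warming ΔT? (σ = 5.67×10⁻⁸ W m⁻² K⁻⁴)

ΔT ≈ 125.3 K

S = 1550/2.63² = 224.1 W m⁻².
T_eq = [S(1−A)/(4σ)]^(1/4) = [224.1×0.90/(4×5.67×10⁻⁸)]^(1/4) = 172.7 K.
ΔT = T_surf − T_eq = 298 − 172.7.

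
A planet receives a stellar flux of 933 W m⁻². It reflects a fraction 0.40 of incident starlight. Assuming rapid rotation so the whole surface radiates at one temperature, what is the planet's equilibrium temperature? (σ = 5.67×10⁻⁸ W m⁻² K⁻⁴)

Energy balance: absorbed = emitted ⇒ πR²·S(1−A) = 4πR²·σT_eq⁴, so T_eq⁴ = S(1−A)/(4σ).
T_eq = [933 × 0.60 / (4 × 5.67×10⁻⁸)]^(1/4) = (2.47×10⁹)^(1/4) = 223 K.

T_eq ≈ 223 K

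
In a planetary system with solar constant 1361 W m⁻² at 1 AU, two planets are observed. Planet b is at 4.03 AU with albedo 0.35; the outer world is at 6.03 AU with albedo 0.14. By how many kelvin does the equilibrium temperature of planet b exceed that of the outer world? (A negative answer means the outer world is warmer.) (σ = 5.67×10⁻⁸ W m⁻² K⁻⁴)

ΔT ≈ 15.3 K

T_eq = [S₀(1−A)/(4σd²)]^(1/4), so T ∝ (1−A)^(1/4) / √d.
T₁ = [1361×0.65/(4×5.67×10⁻⁸×4.03²)]^(1/4) = 124.49 K.
T₂ = [1361×0.86/(4×5.67×10⁻⁸×6.03²)]^(1/4) = 109.15 K.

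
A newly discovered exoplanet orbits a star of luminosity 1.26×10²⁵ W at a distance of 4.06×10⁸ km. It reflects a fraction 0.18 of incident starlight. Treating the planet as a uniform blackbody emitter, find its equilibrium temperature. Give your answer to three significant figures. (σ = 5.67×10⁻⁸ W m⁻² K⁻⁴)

d = 4.06×10⁸ km = 4.06×10¹¹ m.
Flux: S = L/(4πd²) = 1.26×10²⁵/(4π×(4.06×10¹¹)²) = 6.08 W m⁻².
Energy balance: absorbed = emitted ⇒ πR²·S(1−A) = 4πR²·σT_eq⁴, so T_eq⁴ = S(1−A)/(4σ).
T_eq = [6.08 × 0.82 / (4 × 5.67×10⁻⁸)]^(1/4) = (2.20×10⁷)^(1/4) = 68.5 K.

T_eq ≈ 68.5 K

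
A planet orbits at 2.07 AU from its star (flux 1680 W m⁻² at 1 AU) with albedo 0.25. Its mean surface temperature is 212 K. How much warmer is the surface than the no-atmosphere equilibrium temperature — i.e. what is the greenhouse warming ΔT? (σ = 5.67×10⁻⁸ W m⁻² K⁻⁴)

S = 1680/2.07² = 392.1 W m⁻².
T_eq = [S(1−A)/(4σ)]^(1/4) = [392.1×0.75/(4×5.67×10⁻⁸)]^(1/4) = 189.8 K.
ΔT = T_surf − T_eq = 212 − 189.8.

ΔT ≈ 22.2 K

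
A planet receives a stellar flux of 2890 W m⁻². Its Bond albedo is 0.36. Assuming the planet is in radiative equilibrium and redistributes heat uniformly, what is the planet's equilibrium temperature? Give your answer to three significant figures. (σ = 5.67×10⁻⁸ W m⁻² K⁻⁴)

T_eq ≈ 301 K

Energy balance: absorbed = emitted ⇒ πR²·S(1−A) = 4πR²·σT_eq⁴, so T_eq⁴ = S(1−A)/(4σ).
T_eq = [2890 × 0.64 / (4 × 5.67×10⁻⁸)]^(1/4) = (8.16×10⁹)^(1/4) = 301 K.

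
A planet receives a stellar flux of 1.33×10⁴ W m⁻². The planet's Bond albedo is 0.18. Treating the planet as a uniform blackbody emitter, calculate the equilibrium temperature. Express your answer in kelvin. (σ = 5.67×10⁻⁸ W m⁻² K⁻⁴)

Energy balance: absorbed = emitted ⇒ πR²·S(1−A) = 4πR²·σT_eq⁴, so T_eq⁴ = S(1−A)/(4σ).
T_eq = [1.33×10⁴ × 0.82 / (4 × 5.67×10⁻⁸)]^(1/4) = (4.81×10¹⁰)^(1/4) = 468 K.

T_eq ≈ 468 K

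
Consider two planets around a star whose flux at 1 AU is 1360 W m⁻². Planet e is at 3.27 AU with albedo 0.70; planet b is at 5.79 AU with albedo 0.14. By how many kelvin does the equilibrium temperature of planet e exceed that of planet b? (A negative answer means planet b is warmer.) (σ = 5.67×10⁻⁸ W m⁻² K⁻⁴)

T_eq = [S₀(1−A)/(4σd²)]^(1/4), so T ∝ (1−A)^(1/4) / √d.
T₁ = [1360×0.30/(4×5.67×10⁻⁸×3.27²)]^(1/4) = 113.89 K.
T₂ = [1360×0.86/(4×5.67×10⁻⁸×5.79²)]^(1/4) = 111.37 K.

ΔT ≈ 2.5 K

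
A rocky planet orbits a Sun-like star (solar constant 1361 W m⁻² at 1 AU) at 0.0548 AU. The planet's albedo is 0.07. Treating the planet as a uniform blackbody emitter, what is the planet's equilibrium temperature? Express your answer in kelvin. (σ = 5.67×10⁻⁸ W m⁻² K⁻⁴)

T_eq ≈ 1170 K

Flux at 0.0548 AU: S = 1361/0.0548² = 4.53×10⁵ W m⁻².
Energy balance: absorbed = emitted ⇒ πR²·S(1−A) = 4πR²·σT_eq⁴, so T_eq⁴ = S(1−A)/(4σ).
T_eq = [4.53×10⁵ × 0.93 / (4 × 5.67×10⁻⁸)]^(1/4) = (1.86×10¹²)^(1/4) = 1170 K.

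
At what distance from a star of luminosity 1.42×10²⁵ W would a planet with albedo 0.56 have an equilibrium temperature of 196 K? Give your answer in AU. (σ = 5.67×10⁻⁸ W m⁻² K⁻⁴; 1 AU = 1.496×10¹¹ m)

From T_eq⁴ = L(1−A)/(16πσd²): d = √[L(1−A)/(16πσT_eq⁴)].
d = √[1.42×10²⁵ × 0.44 / (16π × 5.67×10⁻⁸ × (196)⁴)] = 3.85×10¹⁰ m = 0.258 AU.

d ≈ 0.258 AU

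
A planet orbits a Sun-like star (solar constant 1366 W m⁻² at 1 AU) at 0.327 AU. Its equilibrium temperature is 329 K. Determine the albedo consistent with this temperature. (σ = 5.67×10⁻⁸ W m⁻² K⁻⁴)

A ≈ 0.79

Flux at 0.327 AU: S = 1366/0.327² = 1.28×10⁴ W m⁻².
From T_eq⁴ = S(1−A)/(4σ): 1−A = 4σT_eq⁴/S.
1−A = 4 × 5.67×10⁻⁸ × (329)⁴ / 1.28×10⁴ = 0.208.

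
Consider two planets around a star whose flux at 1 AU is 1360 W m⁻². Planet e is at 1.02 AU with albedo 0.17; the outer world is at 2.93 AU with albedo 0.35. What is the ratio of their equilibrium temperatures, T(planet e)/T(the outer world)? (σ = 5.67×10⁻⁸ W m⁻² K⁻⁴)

T₁/T₂ ≈ 1.802

T_eq = [S₀(1−A)/(4σd²)]^(1/4), so T ∝ (1−A)^(1/4) / √d.
T₁ = [1360×0.83/(4×5.67×10⁻⁸×1.02²)]^(1/4) = 262.99 K.
T₂ = [1360×0.65/(4×5.67×10⁻⁸×2.93²)]^(1/4) = 145.97 K.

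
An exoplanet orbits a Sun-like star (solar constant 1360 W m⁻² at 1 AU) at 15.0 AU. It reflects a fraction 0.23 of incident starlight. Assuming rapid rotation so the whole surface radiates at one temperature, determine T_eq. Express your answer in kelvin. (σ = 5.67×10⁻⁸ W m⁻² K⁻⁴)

T_eq ≈ 67.3 K

Flux at 15.0 AU: S = 1360/15.0² = 6.04 W m⁻².
Energy balance: absorbed = emitted ⇒ πR²·S(1−A) = 4πR²·σT_eq⁴, so T_eq⁴ = S(1−A)/(4σ).
T_eq = [6.04 × 0.77 / (4 × 5.67×10⁻⁸)]^(1/4) = (2.05×10⁷)^(1/4) = 67.3 K.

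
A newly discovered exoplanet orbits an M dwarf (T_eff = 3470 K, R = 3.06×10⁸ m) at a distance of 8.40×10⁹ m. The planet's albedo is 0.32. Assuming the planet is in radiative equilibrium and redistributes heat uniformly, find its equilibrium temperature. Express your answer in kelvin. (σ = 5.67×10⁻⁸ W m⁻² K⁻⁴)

L = 4πR_⋆²σT_⋆⁴ = 4π(3.06×10⁸)² × 5.67×10⁻⁸ × (3470)⁴ = 9.67×10²⁴ W.
S = L/(4πd²) = 1.09×10⁴ W m⁻².
Energy balance: absorbed = emitted ⇒ πR²·S(1−A) = 4πR²·σT_eq⁴, so T_eq⁴ = S(1−A)/(4σ).
T_eq = [1.09×10⁴ × 0.68 / (4 × 5.67×10⁻⁸)]^(1/4) = (3.27×10¹⁰)^(1/4) = 425 K.

T_eq ≈ 425 K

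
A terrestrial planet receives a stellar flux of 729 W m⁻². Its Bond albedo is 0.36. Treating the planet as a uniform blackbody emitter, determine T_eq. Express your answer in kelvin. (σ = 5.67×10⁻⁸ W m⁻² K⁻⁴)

T_eq ≈ 213 K

Energy balance: absorbed = emitted ⇒ πR²·S(1−A) = 4πR²·σT_eq⁴, so T_eq⁴ = S(1−A)/(4σ).
T_eq = [729 × 0.64 / (4 × 5.67×10⁻⁸)]^(1/4) = (2.06×10⁹)^(1/4) = 213 K.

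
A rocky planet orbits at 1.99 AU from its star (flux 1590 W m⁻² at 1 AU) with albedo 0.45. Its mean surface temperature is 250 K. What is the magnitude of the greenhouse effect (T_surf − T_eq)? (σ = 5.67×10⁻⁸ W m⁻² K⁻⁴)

ΔT ≈ 73.4 K

S = 1590/1.99² = 401.5 W m⁻².
T_eq = [S(1−A)/(4σ)]^(1/4) = [401.5×0.55/(4×5.67×10⁻⁸)]^(1/4) = 176.6 K.
ΔT = T_surf − T_eq = 250 − 176.6.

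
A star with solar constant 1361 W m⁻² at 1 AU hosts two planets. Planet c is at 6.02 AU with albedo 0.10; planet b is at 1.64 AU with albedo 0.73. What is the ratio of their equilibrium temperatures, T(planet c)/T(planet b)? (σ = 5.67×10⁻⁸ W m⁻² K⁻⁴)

T_eq = [S₀(1−A)/(4σd²)]^(1/4), so T ∝ (1−A)^(1/4) / √d.
T₁ = [1361×0.90/(4×5.67×10⁻⁸×6.02²)]^(1/4) = 110.49 K.
T₂ = [1361×0.27/(4×5.67×10⁻⁸×1.64²)]^(1/4) = 156.67 K.

T₁/T₂ ≈ 0.705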